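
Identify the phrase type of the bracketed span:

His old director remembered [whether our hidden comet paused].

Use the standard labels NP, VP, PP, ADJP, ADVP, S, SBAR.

The bracketed span "whether our hidden comet paused" is headed by "whether", making it a subordinate clause (SBAR).

SBAR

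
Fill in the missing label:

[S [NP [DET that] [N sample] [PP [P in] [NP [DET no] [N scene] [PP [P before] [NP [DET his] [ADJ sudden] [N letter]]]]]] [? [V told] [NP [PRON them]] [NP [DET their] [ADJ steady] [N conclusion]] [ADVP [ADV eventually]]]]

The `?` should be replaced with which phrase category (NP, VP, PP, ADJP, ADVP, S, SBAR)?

A constituent whose immediate children are V 'told', NP, NP, ADVP is a verb phrase: VP.

VP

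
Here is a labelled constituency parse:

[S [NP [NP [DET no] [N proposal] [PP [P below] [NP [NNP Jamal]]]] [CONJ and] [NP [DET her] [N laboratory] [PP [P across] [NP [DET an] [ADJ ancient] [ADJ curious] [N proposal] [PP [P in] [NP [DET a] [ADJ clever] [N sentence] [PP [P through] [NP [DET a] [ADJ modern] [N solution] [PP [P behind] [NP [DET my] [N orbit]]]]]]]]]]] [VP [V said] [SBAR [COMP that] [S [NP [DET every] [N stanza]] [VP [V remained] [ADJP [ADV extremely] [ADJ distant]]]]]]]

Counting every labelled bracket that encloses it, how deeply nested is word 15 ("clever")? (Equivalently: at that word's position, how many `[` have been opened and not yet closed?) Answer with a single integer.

Counting open brackets not yet closed at "clever": [S [NP [NP [PP [NP [PP [NP [ADJ = 8.

8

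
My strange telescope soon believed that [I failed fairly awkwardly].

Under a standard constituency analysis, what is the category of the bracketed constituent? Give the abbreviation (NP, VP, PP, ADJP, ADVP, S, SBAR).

S

The span is built around the head "failed" — a clause (S).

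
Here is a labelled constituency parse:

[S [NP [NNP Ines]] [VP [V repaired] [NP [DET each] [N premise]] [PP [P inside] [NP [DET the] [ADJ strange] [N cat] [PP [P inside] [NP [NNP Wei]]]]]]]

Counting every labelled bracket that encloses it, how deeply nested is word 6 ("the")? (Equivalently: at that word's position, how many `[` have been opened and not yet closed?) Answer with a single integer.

5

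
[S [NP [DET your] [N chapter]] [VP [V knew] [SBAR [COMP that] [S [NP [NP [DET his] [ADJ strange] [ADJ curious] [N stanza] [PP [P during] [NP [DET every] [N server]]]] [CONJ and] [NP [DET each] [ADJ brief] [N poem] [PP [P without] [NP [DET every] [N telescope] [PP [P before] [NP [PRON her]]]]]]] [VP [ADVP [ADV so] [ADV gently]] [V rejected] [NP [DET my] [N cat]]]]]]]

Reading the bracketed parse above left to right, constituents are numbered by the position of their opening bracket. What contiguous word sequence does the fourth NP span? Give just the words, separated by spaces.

In left-to-right order the NP constituents are "your chapter"; "his strange curious stanza during every server and each brief poem without every telescope before her"; "his strange curious stanza during every server"; "every server"; "each brief poem without every telescope before her"; "every telescope before her"; "her"; "my cat". Number 4 is "every server".

every server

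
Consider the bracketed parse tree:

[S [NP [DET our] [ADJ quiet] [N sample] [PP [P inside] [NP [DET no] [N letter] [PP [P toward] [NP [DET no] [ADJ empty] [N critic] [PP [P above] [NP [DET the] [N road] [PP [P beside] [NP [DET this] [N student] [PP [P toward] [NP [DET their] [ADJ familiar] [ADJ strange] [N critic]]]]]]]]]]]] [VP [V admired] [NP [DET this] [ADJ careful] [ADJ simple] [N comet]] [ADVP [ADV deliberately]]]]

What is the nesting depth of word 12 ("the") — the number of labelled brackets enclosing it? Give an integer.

9

The word sits inside DET, which is inside NP, inside PP, inside NP, inside PP, inside NP, inside PP, inside NP, inside S — 9 brackets in all.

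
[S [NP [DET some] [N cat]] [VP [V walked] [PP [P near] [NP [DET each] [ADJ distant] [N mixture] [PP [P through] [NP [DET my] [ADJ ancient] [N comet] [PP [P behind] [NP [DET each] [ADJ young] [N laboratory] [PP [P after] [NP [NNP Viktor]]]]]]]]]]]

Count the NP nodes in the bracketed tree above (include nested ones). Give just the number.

5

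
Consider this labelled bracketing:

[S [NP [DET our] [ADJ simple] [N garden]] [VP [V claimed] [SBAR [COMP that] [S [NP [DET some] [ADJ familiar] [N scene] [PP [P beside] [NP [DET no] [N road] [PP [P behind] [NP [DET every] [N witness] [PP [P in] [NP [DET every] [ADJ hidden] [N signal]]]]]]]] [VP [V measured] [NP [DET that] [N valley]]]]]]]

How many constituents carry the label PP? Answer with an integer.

3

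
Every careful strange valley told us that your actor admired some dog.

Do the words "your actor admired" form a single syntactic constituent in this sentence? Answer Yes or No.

No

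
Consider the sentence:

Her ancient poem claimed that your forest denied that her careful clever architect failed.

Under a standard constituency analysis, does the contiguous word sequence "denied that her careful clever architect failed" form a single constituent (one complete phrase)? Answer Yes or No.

The sequence corresponds to a single VP node — the verb phrase "denied that her careful clever architect failed".

Yes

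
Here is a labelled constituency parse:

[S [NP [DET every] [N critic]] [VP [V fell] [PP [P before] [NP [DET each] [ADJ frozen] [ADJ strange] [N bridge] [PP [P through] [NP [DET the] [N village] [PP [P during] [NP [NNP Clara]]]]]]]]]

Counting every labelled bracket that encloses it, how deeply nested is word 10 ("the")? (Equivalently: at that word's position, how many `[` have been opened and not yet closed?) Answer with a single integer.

7

Counting open brackets not yet closed at "the": [S [VP [PP [NP [PP [NP [DET = 7.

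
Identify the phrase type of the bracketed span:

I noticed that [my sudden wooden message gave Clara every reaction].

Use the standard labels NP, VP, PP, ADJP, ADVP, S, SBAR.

S

The bracketed span "my sudden wooden message gave Clara every reaction" is headed by "gave", making it a clause (S).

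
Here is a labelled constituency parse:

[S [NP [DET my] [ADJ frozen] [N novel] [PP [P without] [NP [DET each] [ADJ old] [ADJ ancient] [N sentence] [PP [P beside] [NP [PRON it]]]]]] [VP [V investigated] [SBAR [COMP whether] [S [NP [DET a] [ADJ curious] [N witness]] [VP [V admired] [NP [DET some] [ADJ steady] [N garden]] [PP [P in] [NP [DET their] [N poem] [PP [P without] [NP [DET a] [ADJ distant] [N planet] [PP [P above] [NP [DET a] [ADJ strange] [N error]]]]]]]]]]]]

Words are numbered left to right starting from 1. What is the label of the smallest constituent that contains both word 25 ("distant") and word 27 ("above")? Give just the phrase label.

Both words fall inside [NP a distant planet above a strange error] (words 24–30), and no smaller constituent contains them both. Label: NP.

NP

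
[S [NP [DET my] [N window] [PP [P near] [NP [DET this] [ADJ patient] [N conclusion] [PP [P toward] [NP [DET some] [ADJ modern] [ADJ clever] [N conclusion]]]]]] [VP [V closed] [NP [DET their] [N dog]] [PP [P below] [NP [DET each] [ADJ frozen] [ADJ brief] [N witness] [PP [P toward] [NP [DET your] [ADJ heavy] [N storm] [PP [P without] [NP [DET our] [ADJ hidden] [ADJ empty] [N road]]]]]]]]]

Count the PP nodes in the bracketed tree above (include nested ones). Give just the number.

5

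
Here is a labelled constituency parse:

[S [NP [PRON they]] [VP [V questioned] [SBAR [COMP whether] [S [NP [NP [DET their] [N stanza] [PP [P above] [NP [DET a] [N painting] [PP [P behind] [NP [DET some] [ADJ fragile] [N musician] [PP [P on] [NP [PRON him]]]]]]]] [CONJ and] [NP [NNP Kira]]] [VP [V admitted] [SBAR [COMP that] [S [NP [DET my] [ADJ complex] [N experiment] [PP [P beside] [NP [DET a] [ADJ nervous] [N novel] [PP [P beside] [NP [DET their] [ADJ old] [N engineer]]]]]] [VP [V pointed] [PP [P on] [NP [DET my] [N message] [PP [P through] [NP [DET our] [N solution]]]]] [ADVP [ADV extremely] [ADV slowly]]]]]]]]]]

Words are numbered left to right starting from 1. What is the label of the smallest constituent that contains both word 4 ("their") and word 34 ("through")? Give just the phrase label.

The smallest bracket enclosing both words is [S their stanza above a painting behind some fragile musician on him and Kira admitted that my complex experiment beside a nervous novel beside their old engineer pointed on my message through our solution extremely slowly], so the label is S.

S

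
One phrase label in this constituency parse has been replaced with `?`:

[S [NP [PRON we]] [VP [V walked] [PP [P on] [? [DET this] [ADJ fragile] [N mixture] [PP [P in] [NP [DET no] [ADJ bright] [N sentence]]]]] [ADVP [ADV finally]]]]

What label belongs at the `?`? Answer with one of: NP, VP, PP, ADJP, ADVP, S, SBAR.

The `?` node immediately contains: DET 'this', ADJ 'fragile', N 'mixture', PP. That is the internal structure of a noun phrase, so the label is NP.

NP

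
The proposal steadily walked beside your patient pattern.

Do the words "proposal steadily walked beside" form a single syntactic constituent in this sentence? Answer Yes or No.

No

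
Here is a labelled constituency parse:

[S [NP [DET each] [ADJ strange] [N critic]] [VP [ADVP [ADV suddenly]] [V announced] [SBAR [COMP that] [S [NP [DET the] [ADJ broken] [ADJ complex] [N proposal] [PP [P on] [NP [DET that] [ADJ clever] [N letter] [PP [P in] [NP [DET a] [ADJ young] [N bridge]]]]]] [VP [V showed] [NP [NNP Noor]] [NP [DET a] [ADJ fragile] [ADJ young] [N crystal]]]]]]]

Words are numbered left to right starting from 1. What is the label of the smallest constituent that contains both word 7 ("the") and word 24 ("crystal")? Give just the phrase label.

S

Both words fall inside [S the broken complex proposal on that clever letter in a young bridge showed Noor a fragile young crystal] (words 7–24), and no smaller constituent contains them both. Label: S.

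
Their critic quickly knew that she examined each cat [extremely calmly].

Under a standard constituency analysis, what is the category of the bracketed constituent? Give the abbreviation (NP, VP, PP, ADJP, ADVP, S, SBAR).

ADVP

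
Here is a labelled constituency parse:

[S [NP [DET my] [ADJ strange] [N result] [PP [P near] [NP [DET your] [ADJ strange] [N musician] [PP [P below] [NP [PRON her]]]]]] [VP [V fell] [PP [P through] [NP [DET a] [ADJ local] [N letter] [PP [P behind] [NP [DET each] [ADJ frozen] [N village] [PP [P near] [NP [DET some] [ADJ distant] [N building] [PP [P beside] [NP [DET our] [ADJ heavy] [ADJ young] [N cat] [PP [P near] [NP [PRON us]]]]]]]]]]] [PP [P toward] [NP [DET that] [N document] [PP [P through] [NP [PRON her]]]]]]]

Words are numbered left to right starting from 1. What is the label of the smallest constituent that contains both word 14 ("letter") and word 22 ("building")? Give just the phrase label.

NP

Word 14 lies under S → VP → PP → NP → N; word 22 lies under S → VP → PP → NP → PP → NP → PP → NP → N. The lowest shared node is the NP.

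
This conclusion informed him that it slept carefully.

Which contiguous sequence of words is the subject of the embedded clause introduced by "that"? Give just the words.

it

The subject of the embedded clause introduced by "that" is the NP immediately before the verb "slept": "it".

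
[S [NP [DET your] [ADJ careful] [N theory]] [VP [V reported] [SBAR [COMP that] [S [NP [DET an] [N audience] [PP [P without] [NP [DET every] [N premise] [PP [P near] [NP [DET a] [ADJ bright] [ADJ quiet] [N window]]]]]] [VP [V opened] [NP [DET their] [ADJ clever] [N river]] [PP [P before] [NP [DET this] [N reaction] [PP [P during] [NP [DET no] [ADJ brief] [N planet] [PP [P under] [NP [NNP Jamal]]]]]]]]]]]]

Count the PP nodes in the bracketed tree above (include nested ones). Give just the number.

Listing each PP by its span: [PP without every premise near a bright quiet window]; [PP near a bright quiet window]; [PP before this reaction during no brief planet under Jamal]; [PP during no brief planet under Jamal]; [PP under Jamal] — that makes 5.

5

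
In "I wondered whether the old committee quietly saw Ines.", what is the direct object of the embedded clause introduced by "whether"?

Ines

"saw" heads the VP of the embedded clause introduced by "whether", and "Ines" is its direct object.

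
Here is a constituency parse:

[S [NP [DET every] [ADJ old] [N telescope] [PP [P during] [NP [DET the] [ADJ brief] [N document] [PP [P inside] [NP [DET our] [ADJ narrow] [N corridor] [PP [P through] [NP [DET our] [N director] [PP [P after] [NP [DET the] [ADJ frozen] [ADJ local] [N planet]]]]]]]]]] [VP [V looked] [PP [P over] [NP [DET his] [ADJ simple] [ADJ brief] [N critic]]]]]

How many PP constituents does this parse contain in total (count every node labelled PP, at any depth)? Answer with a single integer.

Listing each PP by its span: [PP during the brief document inside our narrow corridor through our director after the frozen local planet]; [PP inside our narrow corridor through our director after the frozen local planet]; [PP through our director after the frozen local planet]; [PP after the frozen local planet]; [PP over his simple brief critic] — that makes 5.

5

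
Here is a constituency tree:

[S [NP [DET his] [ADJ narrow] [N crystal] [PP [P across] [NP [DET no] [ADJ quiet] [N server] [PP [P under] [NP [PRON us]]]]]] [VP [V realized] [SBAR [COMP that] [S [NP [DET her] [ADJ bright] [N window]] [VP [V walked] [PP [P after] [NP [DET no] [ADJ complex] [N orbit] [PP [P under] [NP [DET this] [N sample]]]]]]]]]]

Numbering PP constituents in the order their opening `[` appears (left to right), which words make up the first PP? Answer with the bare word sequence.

across no quiet server under us

Opening `[PP` markers occur at word positions 4, 8, 16, 20; the first of these opens the constituent [PP across no quiet server under us].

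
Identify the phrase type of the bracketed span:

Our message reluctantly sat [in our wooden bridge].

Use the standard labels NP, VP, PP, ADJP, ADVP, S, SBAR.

PP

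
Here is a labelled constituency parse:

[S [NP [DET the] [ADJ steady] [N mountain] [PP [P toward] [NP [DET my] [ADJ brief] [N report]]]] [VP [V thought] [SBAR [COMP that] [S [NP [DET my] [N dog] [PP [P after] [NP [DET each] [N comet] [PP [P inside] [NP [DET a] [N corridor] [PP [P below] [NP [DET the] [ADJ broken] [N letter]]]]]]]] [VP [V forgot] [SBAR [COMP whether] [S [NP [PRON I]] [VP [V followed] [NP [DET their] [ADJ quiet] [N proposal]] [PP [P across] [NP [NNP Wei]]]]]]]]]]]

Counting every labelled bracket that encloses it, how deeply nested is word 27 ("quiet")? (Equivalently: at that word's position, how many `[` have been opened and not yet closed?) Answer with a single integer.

10

Counting open brackets not yet closed at "quiet": [S [VP [SBAR [S [VP [SBAR [S [VP [NP [ADJ = 10.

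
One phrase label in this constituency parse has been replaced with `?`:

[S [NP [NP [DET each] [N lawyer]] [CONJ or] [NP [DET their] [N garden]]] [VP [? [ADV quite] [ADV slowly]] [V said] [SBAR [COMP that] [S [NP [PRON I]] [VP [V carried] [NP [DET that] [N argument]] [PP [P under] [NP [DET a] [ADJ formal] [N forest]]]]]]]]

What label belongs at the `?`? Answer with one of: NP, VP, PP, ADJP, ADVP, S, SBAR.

Looking at what the `?` directly dominates — ADV 'quite', ADV 'slowly' — this is an adverb phrase (ADVP).

ADVP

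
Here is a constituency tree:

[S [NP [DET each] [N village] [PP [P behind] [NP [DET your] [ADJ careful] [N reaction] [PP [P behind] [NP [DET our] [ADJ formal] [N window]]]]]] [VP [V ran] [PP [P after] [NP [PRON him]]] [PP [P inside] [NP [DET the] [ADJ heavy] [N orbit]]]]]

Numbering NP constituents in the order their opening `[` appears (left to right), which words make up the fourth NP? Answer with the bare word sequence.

him

In left-to-right order the NP constituents are "each village behind your careful reaction behind our formal window"; "your careful reaction behind our formal window"; "our formal window"; "him"; "the heavy orbit". Number 4 is "him".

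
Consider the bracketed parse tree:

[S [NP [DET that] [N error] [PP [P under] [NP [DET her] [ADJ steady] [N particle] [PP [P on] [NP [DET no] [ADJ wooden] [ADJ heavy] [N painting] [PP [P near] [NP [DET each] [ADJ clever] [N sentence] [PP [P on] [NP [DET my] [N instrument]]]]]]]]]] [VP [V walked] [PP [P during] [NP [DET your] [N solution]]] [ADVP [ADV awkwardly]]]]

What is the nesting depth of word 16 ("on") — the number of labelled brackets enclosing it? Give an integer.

10

Path from the root down to the word: S → NP → PP → NP → PP → NP → PP → NP → PP → P. That is 10 enclosing brackets.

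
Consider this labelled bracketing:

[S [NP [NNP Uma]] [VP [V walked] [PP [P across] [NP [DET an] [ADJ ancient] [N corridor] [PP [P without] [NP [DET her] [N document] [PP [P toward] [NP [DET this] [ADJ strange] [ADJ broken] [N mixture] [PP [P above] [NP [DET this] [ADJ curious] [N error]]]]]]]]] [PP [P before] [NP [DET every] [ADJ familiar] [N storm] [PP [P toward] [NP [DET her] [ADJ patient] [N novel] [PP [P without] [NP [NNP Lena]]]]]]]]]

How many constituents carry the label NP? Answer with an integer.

8

Scanning left to right, an opening `[NP` appears at word positions 1, 4, 8, 11, 16, 20, 24, 28 — 8 in total.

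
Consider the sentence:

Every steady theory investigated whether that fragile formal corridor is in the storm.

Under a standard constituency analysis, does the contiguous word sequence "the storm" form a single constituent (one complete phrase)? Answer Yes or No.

Yes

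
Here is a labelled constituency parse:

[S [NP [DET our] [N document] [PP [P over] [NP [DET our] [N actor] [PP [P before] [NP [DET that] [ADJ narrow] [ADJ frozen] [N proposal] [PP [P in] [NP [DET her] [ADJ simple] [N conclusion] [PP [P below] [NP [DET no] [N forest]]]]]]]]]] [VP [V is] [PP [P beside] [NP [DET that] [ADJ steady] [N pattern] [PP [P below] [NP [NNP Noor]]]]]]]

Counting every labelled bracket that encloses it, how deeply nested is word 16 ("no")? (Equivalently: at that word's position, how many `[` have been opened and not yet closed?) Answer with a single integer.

11

Counting open brackets not yet closed at "no": [S [NP [PP [NP [PP [NP [PP [NP [PP [NP [DET = 11.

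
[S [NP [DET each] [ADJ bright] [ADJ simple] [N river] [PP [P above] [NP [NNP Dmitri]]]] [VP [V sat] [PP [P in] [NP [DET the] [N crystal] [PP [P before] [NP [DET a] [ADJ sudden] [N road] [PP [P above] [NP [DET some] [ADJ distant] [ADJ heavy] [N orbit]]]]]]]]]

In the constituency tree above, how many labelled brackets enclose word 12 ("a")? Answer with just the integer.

Path from the root down to the word: S → VP → PP → NP → PP → NP → DET. That is 7 enclosing brackets.

7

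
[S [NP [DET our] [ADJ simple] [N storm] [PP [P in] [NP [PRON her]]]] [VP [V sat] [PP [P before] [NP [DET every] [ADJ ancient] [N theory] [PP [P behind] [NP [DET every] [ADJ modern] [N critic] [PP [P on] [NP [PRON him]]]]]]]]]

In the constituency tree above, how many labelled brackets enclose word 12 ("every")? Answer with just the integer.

7

The word sits inside DET, which is inside NP, inside PP, inside NP, inside PP, inside VP, inside S — 7 brackets in all.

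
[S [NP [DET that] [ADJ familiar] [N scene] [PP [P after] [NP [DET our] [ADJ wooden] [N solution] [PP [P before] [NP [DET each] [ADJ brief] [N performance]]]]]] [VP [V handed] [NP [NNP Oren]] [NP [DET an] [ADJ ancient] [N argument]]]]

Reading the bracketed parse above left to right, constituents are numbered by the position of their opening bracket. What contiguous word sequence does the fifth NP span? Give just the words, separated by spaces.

an ancient argument

The NP opening brackets appear, in order, over: "that familiar scene after our wooden solution before each brief performance"; "our wooden solution before each brief performance"; "each brief performance"; "Oren"; "an ancient argument". The fifth one spans "an ancient argument".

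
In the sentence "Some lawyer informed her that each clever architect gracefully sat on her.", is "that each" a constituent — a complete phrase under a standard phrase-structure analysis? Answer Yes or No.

The sequence begins inside the complementizer "that" and ends inside the clause "each clever architect gracefully sat on her"; it crosses a phrase boundary, so no single node in the tree spans exactly those words.

No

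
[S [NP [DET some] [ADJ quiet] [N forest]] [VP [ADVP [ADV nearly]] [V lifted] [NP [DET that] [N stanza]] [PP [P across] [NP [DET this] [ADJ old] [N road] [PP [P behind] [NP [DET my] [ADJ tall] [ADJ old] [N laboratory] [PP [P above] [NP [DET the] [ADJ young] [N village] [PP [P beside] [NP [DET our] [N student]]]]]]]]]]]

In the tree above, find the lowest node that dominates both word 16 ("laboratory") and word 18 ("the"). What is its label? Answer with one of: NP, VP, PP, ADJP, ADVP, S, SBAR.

The smallest bracket enclosing both words is [NP my tall old laboratory above the young village beside our student], so the label is NP.

NP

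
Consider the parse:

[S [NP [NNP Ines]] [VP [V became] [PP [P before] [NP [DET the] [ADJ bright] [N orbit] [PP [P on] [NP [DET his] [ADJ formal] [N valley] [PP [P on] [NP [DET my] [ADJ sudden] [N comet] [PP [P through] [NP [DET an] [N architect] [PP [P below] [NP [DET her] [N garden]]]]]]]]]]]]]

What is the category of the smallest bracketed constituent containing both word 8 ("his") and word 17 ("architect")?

NP

Word 8 lies under S → VP → PP → NP → PP → NP → DET; word 17 lies under S → VP → PP → NP → PP → NP → PP → NP → PP → NP → N. The lowest shared node is the NP.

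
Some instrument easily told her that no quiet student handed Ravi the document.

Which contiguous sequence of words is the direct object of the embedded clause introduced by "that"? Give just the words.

The verb of the embedded clause introduced by "that" is "handed"; its direct object is the NP "the document".

the document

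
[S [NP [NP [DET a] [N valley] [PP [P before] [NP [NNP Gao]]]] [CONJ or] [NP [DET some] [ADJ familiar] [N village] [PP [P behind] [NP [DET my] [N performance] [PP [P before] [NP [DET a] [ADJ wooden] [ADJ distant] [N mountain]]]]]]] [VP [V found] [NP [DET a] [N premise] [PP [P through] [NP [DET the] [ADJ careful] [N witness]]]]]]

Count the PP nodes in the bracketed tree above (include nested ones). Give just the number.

4

Listing each PP by its span: [PP before Gao]; [PP behind my performance before a wooden distant mountain]; [PP before a wooden distant mountain]; [PP through the careful witness] — that makes 4.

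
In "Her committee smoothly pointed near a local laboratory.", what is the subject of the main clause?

her committee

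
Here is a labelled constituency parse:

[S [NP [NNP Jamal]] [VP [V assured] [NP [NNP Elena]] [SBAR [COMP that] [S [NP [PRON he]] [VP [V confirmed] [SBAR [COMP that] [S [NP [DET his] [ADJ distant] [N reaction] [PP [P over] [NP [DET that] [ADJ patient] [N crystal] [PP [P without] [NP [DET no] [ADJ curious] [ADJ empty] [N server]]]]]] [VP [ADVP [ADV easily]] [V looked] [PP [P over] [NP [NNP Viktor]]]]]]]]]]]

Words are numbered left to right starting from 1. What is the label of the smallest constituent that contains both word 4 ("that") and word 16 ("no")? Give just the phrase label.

The smallest bracket enclosing both words is [SBAR that he confirmed that his distant reaction over that patient crystal without no curious empty server easily looked over Viktor], so the label is SBAR.

SBAR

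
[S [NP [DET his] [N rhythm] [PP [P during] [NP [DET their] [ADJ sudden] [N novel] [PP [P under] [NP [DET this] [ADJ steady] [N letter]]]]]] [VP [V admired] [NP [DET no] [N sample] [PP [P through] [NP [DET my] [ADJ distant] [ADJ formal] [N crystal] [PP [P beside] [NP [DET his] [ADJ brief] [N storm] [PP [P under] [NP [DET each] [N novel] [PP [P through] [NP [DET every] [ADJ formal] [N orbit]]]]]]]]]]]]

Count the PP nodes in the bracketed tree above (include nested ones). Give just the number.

6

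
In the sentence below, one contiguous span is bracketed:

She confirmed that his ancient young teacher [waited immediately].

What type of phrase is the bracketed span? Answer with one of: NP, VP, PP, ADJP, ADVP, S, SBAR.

VP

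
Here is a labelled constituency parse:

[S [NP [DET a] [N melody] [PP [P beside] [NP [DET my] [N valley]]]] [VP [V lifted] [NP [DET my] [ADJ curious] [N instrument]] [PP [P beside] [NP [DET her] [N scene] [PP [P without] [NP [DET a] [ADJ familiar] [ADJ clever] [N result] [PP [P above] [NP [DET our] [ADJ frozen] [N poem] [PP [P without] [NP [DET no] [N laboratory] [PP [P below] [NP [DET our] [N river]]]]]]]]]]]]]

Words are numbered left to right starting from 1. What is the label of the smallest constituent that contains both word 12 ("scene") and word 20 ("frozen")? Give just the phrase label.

NP

Word 12 lies under S → VP → PP → NP → N; word 20 lies under S → VP → PP → NP → PP → NP → PP → NP → ADJ. The lowest shared node is the NP.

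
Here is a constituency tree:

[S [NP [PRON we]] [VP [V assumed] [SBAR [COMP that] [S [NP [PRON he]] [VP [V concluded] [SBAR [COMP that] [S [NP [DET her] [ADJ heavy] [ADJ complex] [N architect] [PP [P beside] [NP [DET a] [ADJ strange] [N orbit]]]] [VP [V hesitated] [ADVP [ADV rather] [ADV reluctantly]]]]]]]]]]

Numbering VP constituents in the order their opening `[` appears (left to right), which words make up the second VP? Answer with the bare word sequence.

concluded that her heavy complex architect beside a strange orbit hesitated rather reluctantly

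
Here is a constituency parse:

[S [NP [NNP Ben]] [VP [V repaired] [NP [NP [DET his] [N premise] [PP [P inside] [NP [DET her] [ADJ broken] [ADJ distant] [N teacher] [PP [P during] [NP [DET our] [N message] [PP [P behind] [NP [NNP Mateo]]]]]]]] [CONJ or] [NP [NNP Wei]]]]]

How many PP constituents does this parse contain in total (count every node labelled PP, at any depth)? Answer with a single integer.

3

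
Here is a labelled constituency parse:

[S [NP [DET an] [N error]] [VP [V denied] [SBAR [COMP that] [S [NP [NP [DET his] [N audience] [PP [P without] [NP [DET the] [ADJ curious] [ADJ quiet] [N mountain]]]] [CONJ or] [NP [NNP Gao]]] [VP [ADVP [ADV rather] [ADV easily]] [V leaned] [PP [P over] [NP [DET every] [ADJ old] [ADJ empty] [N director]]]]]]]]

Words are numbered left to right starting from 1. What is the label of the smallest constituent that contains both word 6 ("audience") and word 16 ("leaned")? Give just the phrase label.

S

Word 6 lies under S → VP → SBAR → S → NP → NP → N; word 16 lies under S → VP → SBAR → S → VP → V. The lowest shared node is the S.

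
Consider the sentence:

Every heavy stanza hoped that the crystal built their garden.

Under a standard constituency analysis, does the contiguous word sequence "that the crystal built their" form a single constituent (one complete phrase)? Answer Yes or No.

The smallest constituent containing the whole sequence is the subordinate clause [SBAR that the crystal built their garden], but the sequence is only part of it — it straddles the boundary between complementizer "that" and clause "the crystal built their garden".

No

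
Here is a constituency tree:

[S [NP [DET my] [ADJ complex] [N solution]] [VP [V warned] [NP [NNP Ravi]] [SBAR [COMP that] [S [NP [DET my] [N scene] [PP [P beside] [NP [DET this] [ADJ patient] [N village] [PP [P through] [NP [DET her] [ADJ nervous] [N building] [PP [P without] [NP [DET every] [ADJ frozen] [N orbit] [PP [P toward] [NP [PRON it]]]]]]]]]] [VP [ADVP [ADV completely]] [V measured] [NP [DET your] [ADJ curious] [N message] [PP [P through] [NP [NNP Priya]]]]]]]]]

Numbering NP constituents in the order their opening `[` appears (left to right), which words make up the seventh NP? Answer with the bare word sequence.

In left-to-right order the NP constituents are "my complex solution"; "Ravi"; "my scene beside this patient village through her nervous building without every frozen orbit toward it"; "this patient village through her nervous building without every frozen orbit toward it"; "her nervous building without every frozen orbit toward it"; "every frozen orbit toward it"; "it"; "your curious message through Priya"; "Priya". Number 7 is "it".

it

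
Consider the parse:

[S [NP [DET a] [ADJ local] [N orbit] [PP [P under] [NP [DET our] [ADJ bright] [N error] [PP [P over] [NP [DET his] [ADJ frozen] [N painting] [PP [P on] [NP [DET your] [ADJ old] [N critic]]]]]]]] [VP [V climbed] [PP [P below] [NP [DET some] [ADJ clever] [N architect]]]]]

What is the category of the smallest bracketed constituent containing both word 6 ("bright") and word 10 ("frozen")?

The smallest bracket enclosing both words is [NP our bright error over his frozen painting on your old critic], so the label is NP.

NP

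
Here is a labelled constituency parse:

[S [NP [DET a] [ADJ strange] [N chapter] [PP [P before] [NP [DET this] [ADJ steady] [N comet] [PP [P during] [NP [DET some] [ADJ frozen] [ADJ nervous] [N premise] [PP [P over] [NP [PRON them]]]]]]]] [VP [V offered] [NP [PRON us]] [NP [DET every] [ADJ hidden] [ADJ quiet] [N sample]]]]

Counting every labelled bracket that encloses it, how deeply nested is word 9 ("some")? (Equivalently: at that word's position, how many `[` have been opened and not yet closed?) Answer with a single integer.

7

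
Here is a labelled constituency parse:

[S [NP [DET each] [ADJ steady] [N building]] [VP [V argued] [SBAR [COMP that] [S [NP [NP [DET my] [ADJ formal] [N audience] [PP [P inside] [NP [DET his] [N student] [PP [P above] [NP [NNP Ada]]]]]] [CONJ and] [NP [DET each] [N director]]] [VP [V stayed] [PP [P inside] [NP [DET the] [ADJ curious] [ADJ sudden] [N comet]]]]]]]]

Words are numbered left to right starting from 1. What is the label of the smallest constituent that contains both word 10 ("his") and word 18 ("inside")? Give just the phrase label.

Word 10 lies under S → VP → SBAR → S → NP → NP → PP → NP → DET; word 18 lies under S → VP → SBAR → S → VP → PP → P. The lowest shared node is the S.

S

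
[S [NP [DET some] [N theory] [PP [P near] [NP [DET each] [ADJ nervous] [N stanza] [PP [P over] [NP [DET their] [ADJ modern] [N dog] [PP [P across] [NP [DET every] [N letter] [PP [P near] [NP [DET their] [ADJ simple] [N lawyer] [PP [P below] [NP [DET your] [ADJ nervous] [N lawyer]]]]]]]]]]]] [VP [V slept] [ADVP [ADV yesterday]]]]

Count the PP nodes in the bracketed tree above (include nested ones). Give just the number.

5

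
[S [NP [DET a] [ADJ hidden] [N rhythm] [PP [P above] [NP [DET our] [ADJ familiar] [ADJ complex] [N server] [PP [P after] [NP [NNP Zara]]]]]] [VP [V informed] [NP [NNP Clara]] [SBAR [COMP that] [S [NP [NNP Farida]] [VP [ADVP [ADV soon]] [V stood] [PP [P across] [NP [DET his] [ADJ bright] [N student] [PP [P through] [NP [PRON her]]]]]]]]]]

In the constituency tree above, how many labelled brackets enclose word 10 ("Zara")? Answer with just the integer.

7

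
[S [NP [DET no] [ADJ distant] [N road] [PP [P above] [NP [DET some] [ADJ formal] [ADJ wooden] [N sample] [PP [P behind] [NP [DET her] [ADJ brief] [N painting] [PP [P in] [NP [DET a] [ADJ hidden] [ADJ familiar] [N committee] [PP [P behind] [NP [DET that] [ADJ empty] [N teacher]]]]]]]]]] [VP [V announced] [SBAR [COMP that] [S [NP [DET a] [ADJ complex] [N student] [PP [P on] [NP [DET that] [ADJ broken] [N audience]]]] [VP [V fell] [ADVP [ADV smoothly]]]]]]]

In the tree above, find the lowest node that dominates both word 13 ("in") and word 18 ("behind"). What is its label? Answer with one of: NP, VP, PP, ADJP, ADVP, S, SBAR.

Word 13 lies under S → NP → PP → NP → PP → NP → PP → P; word 18 lies under S → NP → PP → NP → PP → NP → PP → NP → PP → P. The lowest shared node is the PP.

PP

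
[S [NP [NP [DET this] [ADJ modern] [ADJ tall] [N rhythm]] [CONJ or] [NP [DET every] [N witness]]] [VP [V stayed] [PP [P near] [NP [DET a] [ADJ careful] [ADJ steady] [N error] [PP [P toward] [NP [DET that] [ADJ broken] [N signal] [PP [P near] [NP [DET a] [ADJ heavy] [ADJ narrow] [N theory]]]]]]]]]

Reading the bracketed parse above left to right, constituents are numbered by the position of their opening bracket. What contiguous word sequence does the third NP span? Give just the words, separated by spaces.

Opening `[NP` markers occur at word positions 1, 1, 6, 10, 15, 19; the third of these opens the constituent [NP every witness].

every witness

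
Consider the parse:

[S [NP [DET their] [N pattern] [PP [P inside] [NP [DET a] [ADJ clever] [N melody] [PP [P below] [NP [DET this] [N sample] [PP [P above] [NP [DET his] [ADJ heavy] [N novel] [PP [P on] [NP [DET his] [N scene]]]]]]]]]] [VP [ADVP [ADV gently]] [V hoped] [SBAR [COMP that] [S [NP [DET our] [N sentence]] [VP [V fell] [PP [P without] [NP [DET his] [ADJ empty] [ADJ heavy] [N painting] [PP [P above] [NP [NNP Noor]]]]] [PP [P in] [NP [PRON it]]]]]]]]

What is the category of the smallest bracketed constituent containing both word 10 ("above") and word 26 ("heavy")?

Word 10 lies under S → NP → PP → NP → PP → NP → PP → P; word 26 lies under S → VP → SBAR → S → VP → PP → NP → ADJ. The lowest shared node is the S.

S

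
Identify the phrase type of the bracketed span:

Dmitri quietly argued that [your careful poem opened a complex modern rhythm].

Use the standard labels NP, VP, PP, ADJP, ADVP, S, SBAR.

The bracketed span "your careful poem opened a complex modern rhythm" is headed by "opened", making it a clause (S).

S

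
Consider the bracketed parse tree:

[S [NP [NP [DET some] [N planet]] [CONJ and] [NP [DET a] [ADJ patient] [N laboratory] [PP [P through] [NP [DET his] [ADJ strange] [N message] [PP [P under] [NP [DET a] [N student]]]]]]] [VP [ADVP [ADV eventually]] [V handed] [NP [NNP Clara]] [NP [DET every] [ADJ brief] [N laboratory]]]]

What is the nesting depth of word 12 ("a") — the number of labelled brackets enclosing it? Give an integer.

8

The word sits inside DET, which is inside NP, inside PP, inside NP, inside PP, inside NP, inside NP, inside S — 8 brackets in all.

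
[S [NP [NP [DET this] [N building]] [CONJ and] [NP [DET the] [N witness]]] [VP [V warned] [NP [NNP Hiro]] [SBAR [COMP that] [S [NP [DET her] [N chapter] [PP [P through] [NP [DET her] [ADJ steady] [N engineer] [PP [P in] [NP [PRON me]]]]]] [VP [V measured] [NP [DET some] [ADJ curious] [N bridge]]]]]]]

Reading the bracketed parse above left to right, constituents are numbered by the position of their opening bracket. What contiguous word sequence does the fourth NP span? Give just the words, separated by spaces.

Hiro

Opening `[NP` markers occur at word positions 1, 1, 4, 7, 9, 12, 16, 18; the fourth of these opens the constituent [NP Hiro].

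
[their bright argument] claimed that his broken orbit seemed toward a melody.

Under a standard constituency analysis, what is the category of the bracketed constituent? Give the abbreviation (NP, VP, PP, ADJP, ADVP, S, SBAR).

The bracketed span "their bright argument" is headed by "argument", making it a noun phrase (NP).

NP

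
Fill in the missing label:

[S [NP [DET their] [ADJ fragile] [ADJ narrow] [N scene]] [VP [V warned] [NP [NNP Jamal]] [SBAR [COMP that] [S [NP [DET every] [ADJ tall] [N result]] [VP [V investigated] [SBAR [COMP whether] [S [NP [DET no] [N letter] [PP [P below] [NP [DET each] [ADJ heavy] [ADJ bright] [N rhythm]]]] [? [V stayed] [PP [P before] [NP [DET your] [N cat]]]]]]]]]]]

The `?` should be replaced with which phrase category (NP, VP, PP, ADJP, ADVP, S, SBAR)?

VP

A constituent whose immediate children are V 'stayed', PP is a verb phrase: VP.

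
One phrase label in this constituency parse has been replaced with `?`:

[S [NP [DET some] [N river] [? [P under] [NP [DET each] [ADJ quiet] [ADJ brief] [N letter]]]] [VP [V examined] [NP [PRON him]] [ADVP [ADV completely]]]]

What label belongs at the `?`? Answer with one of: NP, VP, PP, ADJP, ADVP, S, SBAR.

PP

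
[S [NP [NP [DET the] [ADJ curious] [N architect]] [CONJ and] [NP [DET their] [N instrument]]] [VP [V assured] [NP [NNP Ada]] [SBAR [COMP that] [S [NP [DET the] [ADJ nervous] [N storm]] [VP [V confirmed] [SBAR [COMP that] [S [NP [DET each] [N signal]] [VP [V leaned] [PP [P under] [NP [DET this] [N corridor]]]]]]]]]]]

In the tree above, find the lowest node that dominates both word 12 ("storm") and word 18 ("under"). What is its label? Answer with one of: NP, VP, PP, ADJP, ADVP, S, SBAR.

The smallest bracket enclosing both words is [S the nervous storm confirmed that each signal leaned under this corridor], so the label is S.

S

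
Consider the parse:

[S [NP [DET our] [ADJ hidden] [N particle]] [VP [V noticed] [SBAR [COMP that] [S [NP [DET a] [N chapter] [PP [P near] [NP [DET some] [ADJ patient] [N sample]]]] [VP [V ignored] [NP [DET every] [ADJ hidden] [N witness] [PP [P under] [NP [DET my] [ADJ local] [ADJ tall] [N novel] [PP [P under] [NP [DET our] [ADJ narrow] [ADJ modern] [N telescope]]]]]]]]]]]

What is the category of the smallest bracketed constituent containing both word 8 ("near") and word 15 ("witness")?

The smallest bracket enclosing both words is [S a chapter near some patient sample ignored every hidden witness under my local tall novel under our narrow modern telescope], so the label is S.

S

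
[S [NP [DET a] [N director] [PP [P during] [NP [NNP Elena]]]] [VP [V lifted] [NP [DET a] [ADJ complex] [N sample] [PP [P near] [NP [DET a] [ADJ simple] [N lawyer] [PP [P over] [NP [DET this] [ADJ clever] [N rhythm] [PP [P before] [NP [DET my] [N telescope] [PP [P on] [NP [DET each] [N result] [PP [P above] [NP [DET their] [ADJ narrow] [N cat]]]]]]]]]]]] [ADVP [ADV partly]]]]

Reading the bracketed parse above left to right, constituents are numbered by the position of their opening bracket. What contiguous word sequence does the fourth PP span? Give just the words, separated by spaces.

before my telescope on each result above their narrow cat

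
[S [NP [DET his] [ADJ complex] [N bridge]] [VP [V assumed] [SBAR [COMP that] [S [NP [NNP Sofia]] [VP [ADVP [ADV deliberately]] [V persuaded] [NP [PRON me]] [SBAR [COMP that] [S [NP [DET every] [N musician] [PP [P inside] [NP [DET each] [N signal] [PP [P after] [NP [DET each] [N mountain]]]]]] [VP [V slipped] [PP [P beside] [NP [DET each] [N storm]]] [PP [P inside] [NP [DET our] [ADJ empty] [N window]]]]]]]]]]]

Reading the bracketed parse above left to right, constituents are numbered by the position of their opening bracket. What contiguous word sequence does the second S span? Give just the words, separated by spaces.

Sofia deliberately persuaded me that every musician inside each signal after each mountain slipped beside each storm inside our empty window

In left-to-right order the S constituents are "his complex bridge assumed that Sofia deliberately persuaded me that every musician inside each signal after each mountain slipped beside each storm inside our empty window"; "Sofia deliberately persuaded me that every musician inside each signal after each mountain slipped beside each storm inside our empty window"; "every musician inside each signal after each mountain slipped beside each storm inside our empty window". Number 2 is "Sofia deliberately persuaded me that every musician inside each signal after each mountain slipped beside each storm inside our empty window".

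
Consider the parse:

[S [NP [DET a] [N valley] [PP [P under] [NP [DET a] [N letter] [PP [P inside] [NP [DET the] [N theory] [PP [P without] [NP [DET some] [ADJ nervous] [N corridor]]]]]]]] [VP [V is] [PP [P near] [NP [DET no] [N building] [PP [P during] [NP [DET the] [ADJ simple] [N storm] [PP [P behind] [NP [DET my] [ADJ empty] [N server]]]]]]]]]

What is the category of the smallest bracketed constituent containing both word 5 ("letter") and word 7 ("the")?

Both words fall inside [NP a letter inside the theory without some nervous corridor] (words 4–12), and no smaller constituent contains them both. Label: NP.

NP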